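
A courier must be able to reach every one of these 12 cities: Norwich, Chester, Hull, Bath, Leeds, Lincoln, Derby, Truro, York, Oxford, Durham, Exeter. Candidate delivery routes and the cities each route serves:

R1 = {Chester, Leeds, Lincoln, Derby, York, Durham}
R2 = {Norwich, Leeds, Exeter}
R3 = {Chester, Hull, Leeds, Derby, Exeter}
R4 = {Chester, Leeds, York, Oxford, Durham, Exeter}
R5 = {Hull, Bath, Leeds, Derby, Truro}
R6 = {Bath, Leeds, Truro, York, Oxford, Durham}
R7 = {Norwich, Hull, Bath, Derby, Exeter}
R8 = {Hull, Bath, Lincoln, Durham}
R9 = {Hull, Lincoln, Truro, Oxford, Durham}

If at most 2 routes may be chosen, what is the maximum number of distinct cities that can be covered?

10

Choosing R1, R7 covers {Norwich, Chester, Hull, Bath, Leeds, Lincoln, Derby, York, Durham, Exeter} — 10 cities.
No choice of 2 routes does better; here Truro, Oxford are left uncovered.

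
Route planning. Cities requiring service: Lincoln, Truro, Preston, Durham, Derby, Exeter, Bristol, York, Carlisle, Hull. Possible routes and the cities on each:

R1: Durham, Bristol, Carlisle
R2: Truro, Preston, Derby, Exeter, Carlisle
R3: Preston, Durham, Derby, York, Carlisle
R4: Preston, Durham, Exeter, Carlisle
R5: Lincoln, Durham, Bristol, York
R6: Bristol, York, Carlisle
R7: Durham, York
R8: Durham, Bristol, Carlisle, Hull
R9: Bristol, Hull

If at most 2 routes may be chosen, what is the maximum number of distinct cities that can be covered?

Choosing R2, R5 covers {Lincoln, Truro, Preston, Durham, Derby, Exeter, Bristol, York, Carlisle} — 9 cities.
No choice of 2 routes does better; here Hull is left uncovered.

9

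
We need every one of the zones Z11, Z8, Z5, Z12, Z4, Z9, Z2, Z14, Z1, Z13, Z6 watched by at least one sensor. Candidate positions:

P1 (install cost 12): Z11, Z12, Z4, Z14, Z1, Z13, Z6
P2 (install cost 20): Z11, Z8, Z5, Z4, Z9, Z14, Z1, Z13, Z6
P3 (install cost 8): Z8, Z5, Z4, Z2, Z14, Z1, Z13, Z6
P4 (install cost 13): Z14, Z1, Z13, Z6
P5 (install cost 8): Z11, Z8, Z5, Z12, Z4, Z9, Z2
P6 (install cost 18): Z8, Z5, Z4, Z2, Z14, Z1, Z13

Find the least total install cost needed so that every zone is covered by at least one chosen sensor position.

P3, P5 cover every zone at install cost 8 + 8 = 16.
Any cover uses at least 2 sensor positions; among all covering selections none totals below 16.

16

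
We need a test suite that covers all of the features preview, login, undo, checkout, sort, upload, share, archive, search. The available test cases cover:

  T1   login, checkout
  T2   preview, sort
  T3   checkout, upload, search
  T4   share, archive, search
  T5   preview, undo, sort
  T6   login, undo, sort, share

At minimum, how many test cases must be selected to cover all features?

4

T1, T3, T4, T5 together cover {preview, login, undo, checkout, sort, upload, share, archive, search} — every feature.
No 3 of the 6 test cases cover everything (all 20 triples fall short), so 4 is minimum.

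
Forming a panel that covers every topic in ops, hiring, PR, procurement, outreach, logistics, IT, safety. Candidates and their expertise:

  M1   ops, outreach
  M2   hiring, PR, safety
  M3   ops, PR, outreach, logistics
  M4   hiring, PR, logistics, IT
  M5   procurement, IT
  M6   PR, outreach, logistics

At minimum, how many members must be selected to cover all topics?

3

M2, M3, M5 together cover {ops, hiring, PR, procurement, outreach, logistics, IT, safety} — every topic.
No 2 of the 6 members cover everything (all 15 pairs fall short), so 3 is minimum.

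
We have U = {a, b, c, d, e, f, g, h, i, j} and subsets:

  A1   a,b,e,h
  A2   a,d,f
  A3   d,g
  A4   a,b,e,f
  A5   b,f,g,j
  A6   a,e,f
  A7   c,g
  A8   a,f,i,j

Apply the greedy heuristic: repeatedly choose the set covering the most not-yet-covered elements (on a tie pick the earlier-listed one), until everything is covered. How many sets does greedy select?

5

Pick 1: A1 covers 4 new elements (a, b, e, h).
Pick 2: A5 covers 3 new elements (f, g, j).
Pick 3: A2 covers 1 new elements (d).
Pick 4: A7 covers 1 new elements (c).
Pick 5: A8 covers 1 new elements (i).
Greedy uses 5 sets. (The true minimum is 4.)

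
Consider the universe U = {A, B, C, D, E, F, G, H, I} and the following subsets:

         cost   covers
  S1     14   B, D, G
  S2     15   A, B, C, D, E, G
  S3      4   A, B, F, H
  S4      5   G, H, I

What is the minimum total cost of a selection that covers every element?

S2, S3, S4 cover every element at cost 15 + 4 + 5 = 24.
Any cover uses at least 3 sets; among all covering selections none totals below 24.

24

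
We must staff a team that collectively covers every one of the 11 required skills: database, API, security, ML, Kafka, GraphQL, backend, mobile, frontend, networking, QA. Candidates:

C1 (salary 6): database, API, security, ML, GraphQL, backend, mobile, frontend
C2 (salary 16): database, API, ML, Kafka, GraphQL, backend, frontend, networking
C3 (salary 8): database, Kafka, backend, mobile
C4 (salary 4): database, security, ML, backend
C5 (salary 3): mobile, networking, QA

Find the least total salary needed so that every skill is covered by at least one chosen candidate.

17

C1, C3, C5 cover every skill at salary 6 + 8 + 3 = 17.
Any cover uses at least 3 candidates; among all covering selections none totals below 17.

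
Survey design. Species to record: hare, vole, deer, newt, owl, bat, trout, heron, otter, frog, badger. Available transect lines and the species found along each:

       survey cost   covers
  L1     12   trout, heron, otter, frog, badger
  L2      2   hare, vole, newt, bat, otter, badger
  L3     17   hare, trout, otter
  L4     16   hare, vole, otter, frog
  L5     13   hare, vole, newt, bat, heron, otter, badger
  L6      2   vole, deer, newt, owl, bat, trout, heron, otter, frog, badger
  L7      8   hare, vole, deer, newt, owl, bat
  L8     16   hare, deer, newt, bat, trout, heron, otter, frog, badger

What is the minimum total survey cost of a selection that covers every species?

L2, L6 cover every species at survey cost 2 + 2 = 4.
Any cover uses at least 2 transects; among all covering selections none totals below 4.

4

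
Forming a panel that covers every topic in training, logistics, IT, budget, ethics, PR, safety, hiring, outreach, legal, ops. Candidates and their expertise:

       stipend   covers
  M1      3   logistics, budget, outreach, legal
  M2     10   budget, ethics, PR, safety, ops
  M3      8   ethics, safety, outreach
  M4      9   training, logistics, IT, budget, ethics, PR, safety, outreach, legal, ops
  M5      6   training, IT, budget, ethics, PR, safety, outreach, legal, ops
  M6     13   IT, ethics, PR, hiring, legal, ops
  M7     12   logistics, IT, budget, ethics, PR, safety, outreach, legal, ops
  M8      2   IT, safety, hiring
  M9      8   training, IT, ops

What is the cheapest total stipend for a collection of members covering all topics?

11

M4, M8 cover every topic at stipend 9 + 2 = 11.
Any cover uses at least 2 members; among all covering selections none totals below 11.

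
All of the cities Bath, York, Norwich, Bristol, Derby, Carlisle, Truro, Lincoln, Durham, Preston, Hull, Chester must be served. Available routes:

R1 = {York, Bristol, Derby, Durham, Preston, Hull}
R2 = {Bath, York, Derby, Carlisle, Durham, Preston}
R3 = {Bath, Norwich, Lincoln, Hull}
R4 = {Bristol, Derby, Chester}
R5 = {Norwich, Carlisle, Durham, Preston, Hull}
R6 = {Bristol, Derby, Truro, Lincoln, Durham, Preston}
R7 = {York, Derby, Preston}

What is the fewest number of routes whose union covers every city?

R2, R3, R4, R6 together cover {Bath, York, Norwich, Bristol, Derby, Carlisle, Truro, Lincoln, Durham, Preston, Hull, Chester} — every city.
No 3 of the 7 routes cover everything (all 35 triples fall short), so 4 is minimum.
Greedy (largest uncovered first) would take R1, R3, R2, R4, R6 — 5 routes — but 4 suffice.

4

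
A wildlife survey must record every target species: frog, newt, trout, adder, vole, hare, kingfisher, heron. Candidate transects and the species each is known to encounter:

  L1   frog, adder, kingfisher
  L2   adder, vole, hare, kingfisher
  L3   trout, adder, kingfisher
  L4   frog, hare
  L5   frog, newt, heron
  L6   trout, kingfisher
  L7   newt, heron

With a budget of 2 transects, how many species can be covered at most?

7

Choosing L2, L5 covers {frog, newt, adder, vole, hare, kingfisher, heron} — 7 species.
No choice of 2 transects does better; here trout is left uncovered.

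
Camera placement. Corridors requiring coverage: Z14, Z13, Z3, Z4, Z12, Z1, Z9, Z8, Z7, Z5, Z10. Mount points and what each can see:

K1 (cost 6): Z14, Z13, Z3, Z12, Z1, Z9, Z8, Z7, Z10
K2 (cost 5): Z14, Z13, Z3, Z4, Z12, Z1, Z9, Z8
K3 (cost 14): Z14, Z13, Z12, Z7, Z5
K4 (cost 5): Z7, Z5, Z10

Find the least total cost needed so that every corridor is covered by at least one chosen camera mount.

K2, K4 cover every corridor at cost 5 + 5 = 10.
Any cover uses at least 2 camera mounts; among all covering selections none totals below 10.

10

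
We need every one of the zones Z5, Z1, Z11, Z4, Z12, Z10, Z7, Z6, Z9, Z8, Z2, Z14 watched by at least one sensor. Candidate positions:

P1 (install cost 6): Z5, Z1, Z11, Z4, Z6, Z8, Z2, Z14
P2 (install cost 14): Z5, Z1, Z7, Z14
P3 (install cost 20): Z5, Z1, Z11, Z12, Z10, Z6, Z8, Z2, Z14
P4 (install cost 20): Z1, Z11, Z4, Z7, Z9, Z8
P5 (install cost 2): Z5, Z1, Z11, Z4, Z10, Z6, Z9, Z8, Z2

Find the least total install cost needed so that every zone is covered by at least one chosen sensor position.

P2, P3, P5 cover every zone at install cost 14 + 20 + 2 = 36.
Any cover uses at least 2 sensor positions; among all covering selections none totals below 36.

36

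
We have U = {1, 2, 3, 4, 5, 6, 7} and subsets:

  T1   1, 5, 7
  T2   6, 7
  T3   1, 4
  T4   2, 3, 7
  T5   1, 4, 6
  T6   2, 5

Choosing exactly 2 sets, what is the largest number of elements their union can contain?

6

Choosing T4, T5 covers {1, 2, 3, 4, 6, 7} — 6 elements.
No choice of 2 sets does better; here 5 is left uncovered.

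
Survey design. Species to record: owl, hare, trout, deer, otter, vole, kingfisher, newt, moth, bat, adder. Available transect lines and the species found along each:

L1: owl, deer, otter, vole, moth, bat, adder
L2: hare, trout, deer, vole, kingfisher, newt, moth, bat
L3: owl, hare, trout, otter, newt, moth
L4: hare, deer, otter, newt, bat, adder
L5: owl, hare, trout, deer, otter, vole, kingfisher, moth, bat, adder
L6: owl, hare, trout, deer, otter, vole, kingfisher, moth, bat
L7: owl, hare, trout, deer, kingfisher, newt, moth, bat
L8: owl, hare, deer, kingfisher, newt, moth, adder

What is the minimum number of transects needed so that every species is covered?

2

L1, L2 together cover {owl, hare, trout, deer, otter, vole, kingfisher, newt, moth, bat, adder} — every species.
No single transect contains all 11 species, so 2 is optimal.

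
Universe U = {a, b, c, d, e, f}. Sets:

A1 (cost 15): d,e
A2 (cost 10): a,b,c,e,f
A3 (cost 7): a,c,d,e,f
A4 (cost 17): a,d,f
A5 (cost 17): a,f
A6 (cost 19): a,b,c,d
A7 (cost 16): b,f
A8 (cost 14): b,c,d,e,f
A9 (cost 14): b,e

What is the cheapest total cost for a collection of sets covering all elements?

17

A2, A3 cover every element at cost 10 + 7 = 17.
Any cover uses at least 2 sets; among all covering selections none totals below 17.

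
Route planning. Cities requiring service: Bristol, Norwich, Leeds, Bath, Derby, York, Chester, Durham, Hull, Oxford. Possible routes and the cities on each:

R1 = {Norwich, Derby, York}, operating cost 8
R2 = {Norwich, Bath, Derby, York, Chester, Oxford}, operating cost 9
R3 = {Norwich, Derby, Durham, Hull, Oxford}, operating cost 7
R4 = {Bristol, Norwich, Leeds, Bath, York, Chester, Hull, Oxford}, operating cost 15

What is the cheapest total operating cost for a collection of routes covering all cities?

R3, R4 cover every city at operating cost 7 + 15 = 22.
Any cover uses at least 2 routes; among all covering selections none totals below 22.
Greedy by coverage-per-operating cost would pick R3, R2, R4 for 31 — worse than the optimum 22.

22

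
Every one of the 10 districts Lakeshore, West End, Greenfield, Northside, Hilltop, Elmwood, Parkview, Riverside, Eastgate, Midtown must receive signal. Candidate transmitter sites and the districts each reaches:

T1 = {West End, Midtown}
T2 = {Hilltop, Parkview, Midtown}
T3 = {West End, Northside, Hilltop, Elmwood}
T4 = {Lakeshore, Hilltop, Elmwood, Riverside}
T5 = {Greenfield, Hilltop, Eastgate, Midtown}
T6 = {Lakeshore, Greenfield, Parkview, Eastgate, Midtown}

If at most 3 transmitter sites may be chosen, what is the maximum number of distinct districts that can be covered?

10

Choosing T3, T4, T6 covers {Lakeshore, West End, Greenfield, Northside, Hilltop, Elmwood, Parkview, Riverside, Eastgate, Midtown} — 10 districts.
That is all 10 districts.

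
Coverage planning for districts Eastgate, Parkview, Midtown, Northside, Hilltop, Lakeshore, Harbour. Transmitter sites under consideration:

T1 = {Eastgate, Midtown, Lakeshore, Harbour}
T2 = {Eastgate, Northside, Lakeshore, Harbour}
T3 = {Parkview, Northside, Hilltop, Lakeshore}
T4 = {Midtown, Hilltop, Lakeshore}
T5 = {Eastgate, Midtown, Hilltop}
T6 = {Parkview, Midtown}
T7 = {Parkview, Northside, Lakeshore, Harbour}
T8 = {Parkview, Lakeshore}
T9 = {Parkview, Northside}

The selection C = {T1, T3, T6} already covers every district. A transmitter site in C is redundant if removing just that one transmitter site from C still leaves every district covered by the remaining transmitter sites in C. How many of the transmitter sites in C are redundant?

1

Drop T1: Eastgate, Harbour uncovered — not redundant.
Drop T3: Northside, Hilltop uncovered — not redundant.
Drop T6: the rest still cover every district — redundant.
1 redundant: T6.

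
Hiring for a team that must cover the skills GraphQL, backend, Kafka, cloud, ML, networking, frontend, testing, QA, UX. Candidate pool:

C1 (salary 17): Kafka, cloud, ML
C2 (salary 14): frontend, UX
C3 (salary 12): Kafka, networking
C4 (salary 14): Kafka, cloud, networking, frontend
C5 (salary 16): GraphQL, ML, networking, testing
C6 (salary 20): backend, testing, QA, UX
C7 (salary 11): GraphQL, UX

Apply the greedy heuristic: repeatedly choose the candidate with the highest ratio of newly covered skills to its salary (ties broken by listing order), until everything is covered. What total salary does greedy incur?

Pick 1: C4 adds 4 new (Kafka, cloud, networking, frontend) at salary 14 (ratio 4/14).
Pick 2: C6 adds 4 new (backend, testing, QA, UX) at salary 20 (ratio 4/20).
Pick 3: C5 adds 2 new (GraphQL, ML) at salary 16 (ratio 2/16).
Greedy total salary: 14 + 20 + 16 = 50.

50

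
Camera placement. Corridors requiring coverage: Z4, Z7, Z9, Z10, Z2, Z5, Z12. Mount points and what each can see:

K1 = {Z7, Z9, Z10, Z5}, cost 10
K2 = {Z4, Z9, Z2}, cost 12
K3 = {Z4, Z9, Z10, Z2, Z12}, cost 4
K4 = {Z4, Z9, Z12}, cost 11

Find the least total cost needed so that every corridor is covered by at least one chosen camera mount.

14

K1, K3 cover every corridor at cost 10 + 4 = 14.
Any cover uses at least 2 camera mounts; among all covering selections none totals below 14.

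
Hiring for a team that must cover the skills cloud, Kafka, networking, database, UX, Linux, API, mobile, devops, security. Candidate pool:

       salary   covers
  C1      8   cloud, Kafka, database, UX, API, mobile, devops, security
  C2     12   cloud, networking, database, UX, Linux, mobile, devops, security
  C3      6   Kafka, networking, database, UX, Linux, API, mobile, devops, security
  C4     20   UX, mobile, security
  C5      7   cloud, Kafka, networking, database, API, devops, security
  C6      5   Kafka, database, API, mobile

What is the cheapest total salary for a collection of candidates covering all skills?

C3, C5 cover every skill at salary 6 + 7 = 13.
Any cover uses at least 2 candidates; among all covering selections none totals below 13.

13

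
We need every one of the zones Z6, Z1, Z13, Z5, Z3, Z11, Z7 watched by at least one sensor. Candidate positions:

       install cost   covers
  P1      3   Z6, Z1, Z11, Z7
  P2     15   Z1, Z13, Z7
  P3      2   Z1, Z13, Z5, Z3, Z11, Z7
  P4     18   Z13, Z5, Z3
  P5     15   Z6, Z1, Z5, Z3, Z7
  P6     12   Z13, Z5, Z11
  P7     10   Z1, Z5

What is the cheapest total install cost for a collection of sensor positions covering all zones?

P1, P3 cover every zone at install cost 3 + 2 = 5.
Any cover uses at least 2 sensor positions; among all covering selections none totals below 5.

5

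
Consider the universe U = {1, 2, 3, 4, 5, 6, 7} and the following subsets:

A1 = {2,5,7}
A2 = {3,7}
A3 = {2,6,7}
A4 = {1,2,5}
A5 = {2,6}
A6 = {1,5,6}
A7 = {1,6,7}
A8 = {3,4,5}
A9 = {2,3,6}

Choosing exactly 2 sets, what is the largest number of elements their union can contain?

6

Choosing A3, A8 covers {2, 3, 4, 5, 6, 7} — 6 elements.
No choice of 2 sets does better; here 1 is left uncovered.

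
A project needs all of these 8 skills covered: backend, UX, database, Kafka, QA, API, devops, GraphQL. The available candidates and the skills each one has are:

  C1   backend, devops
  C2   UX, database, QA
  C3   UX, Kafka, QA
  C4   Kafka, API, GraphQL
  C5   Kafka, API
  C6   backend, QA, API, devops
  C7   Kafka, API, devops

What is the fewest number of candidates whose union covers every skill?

3

C1, C2, C4 together cover {backend, UX, database, Kafka, QA, API, devops, GraphQL} — every skill.
No 2 of the 7 candidates cover everything (all 21 pairs fall short), so 3 is minimum.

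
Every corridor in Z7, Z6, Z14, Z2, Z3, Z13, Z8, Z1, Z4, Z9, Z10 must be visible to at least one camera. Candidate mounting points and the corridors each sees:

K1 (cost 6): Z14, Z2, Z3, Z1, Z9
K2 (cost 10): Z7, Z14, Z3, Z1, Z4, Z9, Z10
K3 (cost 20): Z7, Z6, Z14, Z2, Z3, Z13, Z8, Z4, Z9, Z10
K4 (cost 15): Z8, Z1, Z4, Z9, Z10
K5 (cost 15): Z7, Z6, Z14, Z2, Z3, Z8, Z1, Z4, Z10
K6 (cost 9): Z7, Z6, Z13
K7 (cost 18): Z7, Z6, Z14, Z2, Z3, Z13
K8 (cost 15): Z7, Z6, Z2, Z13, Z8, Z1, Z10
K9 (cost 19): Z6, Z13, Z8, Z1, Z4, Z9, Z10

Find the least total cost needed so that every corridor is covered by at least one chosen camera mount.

K2, K8 cover every corridor at cost 10 + 15 = 25.
Any cover uses at least 2 camera mounts; among all covering selections none totals below 25.

25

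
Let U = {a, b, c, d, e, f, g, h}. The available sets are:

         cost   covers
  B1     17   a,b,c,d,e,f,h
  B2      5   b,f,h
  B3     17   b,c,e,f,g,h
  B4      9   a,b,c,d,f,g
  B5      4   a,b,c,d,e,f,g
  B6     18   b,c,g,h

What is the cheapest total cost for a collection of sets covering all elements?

9

B2, B5 cover every element at cost 5 + 4 = 9.
Any cover uses at least 2 sets; among all covering selections none totals below 9.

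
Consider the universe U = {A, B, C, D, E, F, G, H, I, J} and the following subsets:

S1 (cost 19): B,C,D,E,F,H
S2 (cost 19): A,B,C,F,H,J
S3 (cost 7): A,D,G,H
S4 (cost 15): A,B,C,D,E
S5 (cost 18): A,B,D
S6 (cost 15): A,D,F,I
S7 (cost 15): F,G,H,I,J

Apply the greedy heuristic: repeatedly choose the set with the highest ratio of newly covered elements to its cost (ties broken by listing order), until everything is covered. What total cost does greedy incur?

Pick 1: S3 adds 4 new (A, D, G, H) at cost 7 (ratio 4/7).
Pick 2: S1 adds 4 new (B, C, E, F) at cost 19 (ratio 4/19).
Pick 3: S7 adds 2 new (I, J) at cost 15 (ratio 2/15).
Greedy total cost: 7 + 19 + 15 = 41. (The true optimum is 30, so greedy overshoots here.)

41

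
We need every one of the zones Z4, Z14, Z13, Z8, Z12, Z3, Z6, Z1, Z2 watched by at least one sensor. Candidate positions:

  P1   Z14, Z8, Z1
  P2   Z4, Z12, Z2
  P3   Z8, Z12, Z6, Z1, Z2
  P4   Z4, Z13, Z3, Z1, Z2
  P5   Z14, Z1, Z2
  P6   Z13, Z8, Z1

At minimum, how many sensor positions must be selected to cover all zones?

3

P1, P3, P4 together cover {Z4, Z14, Z13, Z8, Z12, Z3, Z6, Z1, Z2} — every zone.
No 2 of the 6 sensor positions cover everything (all 15 pairs fall short), so 3 is minimum.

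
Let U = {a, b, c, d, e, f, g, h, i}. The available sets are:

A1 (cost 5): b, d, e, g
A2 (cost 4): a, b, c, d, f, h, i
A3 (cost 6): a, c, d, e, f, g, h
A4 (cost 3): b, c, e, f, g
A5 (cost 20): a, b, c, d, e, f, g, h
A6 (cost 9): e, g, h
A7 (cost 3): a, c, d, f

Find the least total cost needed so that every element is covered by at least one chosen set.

7

A2, A4 cover every element at cost 4 + 3 = 7.
Any cover uses at least 2 sets; among all covering selections none totals below 7.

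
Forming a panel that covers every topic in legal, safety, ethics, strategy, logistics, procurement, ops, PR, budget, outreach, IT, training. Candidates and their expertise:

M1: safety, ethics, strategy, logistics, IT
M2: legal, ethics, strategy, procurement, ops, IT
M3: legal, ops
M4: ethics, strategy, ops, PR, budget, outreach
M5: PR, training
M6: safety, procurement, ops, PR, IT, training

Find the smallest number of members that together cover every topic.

4

M1, M2, M4, M5 together cover {legal, safety, ethics, strategy, logistics, procurement, ops, PR, budget, outreach, IT, training} — every topic.
No 3 of the 6 members cover everything (all 20 triples fall short), so 4 is minimum.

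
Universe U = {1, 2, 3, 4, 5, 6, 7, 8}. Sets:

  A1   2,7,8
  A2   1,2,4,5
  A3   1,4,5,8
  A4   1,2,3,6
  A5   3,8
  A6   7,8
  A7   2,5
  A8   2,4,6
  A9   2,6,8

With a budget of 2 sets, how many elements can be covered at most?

Choosing A3, A4 covers {1, 2, 3, 4, 5, 6, 8} — 7 elements.
No choice of 2 sets does better; here 7 is left uncovered.

7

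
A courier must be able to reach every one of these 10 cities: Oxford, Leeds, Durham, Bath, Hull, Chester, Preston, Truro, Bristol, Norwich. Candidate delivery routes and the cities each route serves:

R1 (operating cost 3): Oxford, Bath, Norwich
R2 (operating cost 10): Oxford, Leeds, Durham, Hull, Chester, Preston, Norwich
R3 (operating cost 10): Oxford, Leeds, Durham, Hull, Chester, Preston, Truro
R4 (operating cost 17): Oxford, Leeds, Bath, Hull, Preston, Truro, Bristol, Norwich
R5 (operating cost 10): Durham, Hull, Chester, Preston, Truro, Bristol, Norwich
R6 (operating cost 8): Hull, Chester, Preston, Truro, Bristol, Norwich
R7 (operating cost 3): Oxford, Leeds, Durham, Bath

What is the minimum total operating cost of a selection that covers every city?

11

R6, R7 cover every city at operating cost 8 + 3 = 11.
Any cover uses at least 2 routes; among all covering selections none totals below 11.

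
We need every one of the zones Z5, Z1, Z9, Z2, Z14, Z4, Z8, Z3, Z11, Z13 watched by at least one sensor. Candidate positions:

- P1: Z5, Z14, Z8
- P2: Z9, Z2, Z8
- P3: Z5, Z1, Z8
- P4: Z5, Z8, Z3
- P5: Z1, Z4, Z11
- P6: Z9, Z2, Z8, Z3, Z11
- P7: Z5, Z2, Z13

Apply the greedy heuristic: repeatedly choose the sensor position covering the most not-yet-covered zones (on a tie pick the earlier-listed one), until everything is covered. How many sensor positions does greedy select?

4

Pick 1: P6 covers 5 new zones (Z9, Z2, Z8, Z3, Z11).
Pick 2: P1 covers 2 new zones (Z5, Z14).
Pick 3: P5 covers 2 new zones (Z1, Z4).
Pick 4: P7 covers 1 new zones (Z13).
Greedy uses 4 sensor positions.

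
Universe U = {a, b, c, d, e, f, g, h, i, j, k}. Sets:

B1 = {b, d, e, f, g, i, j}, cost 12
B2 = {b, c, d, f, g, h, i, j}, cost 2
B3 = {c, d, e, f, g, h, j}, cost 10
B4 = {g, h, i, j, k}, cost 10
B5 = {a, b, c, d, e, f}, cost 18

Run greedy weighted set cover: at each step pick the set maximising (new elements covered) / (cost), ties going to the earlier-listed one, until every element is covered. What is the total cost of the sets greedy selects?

30

Pick 1: B2 adds 8 new (b, c, d, f, g, h, i, j) at cost 2 (ratio 8/2).
Pick 2: B5 adds 2 new (a, e) at cost 18 (ratio 2/18).
Pick 3: B4 adds 1 new (k) at cost 10 (ratio 1/10).
Greedy total cost: 2 + 18 + 10 = 30. (The true optimum is 28, so greedy overshoots here.)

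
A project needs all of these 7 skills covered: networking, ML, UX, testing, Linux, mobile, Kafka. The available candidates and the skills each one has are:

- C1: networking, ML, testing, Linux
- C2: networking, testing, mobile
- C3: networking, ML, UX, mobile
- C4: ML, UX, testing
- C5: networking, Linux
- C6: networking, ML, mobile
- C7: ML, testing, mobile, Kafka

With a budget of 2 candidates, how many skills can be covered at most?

6

Choosing C1, C3 covers {networking, ML, UX, testing, Linux, mobile} — 6 skills.
No choice of 2 candidates does better; here Kafka is left uncovered.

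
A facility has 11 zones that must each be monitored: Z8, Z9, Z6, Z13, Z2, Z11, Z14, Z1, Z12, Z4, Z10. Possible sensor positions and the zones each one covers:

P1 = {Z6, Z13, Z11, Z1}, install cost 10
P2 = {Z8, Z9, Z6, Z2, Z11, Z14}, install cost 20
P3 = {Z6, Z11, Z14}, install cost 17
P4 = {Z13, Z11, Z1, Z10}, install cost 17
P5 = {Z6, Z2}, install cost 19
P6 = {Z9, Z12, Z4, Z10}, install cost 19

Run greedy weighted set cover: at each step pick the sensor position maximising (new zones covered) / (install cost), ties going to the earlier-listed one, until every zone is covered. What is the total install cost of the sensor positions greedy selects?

49

Pick 1: P1 adds 4 new (Z6, Z13, Z11, Z1) at install cost 10 (ratio 4/10).
Pick 2: P6 adds 4 new (Z9, Z12, Z4, Z10) at install cost 19 (ratio 4/19).
Pick 3: P2 adds 3 new (Z8, Z2, Z14) at install cost 20 (ratio 3/20).
Greedy total install cost: 10 + 19 + 20 = 49.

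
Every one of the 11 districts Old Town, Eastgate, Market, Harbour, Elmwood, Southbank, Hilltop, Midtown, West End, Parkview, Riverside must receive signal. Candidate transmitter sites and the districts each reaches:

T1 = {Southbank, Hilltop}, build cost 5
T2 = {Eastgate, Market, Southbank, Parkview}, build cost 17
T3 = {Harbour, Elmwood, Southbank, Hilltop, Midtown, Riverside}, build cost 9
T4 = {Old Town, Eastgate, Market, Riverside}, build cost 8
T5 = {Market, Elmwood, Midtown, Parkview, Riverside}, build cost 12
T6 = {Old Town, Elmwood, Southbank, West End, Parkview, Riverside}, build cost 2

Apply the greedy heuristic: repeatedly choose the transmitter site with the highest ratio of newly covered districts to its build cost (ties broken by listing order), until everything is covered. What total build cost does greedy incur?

Pick 1: T6 adds 6 new (Old Town, Elmwood, Southbank, West End, Parkview, Riverside) at build cost 2 (ratio 6/2).
Pick 2: T3 adds 3 new (Harbour, Hilltop, Midtown) at build cost 9 (ratio 3/9).
Pick 3: T4 adds 2 new (Eastgate, Market) at build cost 8 (ratio 2/8).
Greedy total build cost: 2 + 9 + 8 = 19.

19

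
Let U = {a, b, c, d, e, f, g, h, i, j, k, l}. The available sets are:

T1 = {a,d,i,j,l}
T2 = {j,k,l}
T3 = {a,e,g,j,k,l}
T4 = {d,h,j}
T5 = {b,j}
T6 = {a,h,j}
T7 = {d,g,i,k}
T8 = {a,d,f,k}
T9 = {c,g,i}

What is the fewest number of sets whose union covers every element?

T3, T4, T5, T8, T9 together cover {a, b, c, d, e, f, g, h, i, j, k, l} — every element.
No 4 of the 9 sets cover everything (all 126 size-4 selections fall short), so 5 is minimum.

5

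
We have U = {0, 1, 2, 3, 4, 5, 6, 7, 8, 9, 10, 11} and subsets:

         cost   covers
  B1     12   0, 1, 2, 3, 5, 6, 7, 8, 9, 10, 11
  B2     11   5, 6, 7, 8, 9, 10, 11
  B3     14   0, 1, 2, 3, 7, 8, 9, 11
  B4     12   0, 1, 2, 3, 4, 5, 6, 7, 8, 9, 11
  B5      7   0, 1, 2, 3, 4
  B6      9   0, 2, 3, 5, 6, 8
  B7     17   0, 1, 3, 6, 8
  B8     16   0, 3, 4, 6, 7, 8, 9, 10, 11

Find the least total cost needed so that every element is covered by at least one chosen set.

18

B2, B5 cover every element at cost 11 + 7 = 18.
Any cover uses at least 2 sets; among all covering selections none totals below 18.
Greedy by coverage-per-cost would pick B1, B5 for 19 — worse than the optimum 18.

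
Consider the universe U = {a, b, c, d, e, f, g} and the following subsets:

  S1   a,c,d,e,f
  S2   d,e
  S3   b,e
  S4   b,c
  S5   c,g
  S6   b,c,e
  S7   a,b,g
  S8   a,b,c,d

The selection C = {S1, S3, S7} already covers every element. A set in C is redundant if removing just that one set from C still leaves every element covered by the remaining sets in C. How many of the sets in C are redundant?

Drop S1: c, d, f uncovered — not redundant.
Drop S3: the rest still cover every element — redundant.
Drop S7: g uncovered — not redundant.
1 redundant: S3.

1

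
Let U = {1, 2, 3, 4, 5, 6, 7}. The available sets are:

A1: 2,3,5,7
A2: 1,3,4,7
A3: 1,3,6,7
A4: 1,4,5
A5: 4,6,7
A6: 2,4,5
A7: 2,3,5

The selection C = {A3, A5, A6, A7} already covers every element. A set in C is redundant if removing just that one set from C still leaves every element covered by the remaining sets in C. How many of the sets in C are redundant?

3

Drop A3: 1 uncovered — not redundant.
Drop A5: the rest still cover every element — redundant.
Drop A6: the rest still cover every element — redundant.
Drop A7: the rest still cover every element — redundant.
3 redundant: A5, A6, A7.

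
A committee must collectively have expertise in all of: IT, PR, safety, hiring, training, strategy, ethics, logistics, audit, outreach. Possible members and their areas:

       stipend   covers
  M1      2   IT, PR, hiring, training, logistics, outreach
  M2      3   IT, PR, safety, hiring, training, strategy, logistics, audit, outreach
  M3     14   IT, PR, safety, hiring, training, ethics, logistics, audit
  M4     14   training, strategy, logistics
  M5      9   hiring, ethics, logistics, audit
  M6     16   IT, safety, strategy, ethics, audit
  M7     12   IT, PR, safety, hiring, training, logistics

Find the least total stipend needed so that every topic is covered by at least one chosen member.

M2, M5 cover every topic at stipend 3 + 9 = 12.
Any cover uses at least 2 members; among all covering selections none totals below 12.
Greedy by coverage-per-stipend would pick M1, M2, M5 for 14 — worse than the optimum 12.

12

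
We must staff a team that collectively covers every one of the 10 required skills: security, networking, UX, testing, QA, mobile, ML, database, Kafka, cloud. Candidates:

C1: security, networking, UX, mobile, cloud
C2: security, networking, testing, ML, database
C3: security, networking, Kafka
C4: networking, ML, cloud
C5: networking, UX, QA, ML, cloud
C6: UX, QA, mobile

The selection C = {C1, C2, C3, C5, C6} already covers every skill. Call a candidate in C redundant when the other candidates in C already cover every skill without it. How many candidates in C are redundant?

3

Drop C1: the rest still cover every skill — redundant.
Drop C2: testing, database uncovered — not redundant.
Drop C3: Kafka uncovered — not redundant.
Drop C5: the rest still cover every skill — redundant.
Drop C6: the rest still cover every skill — redundant.
3 redundant: C1, C5, C6.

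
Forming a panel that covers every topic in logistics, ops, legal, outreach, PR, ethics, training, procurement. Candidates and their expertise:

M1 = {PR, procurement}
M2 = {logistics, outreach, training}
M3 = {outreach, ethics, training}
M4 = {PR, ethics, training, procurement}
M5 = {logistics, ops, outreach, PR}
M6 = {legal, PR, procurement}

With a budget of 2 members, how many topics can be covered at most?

Choosing M4, M5 covers {logistics, ops, outreach, PR, ethics, training, procurement} — 7 topics.
No choice of 2 members does better; here legal is left uncovered.

7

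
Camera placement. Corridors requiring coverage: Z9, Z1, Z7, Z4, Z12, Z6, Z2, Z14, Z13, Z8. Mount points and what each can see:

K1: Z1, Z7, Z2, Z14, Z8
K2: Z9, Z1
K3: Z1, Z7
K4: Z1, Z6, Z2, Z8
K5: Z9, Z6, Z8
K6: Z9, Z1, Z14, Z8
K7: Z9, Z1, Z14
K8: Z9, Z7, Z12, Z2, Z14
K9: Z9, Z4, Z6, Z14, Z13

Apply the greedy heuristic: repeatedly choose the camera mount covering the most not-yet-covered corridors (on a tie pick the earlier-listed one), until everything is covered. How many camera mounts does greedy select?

3

Pick 1: K1 covers 5 new corridors (Z1, Z7, Z2, Z14, Z8).
Pick 2: K9 covers 4 new corridors (Z9, Z4, Z6, Z13).
Pick 3: K8 covers 1 new corridors (Z12).
Greedy uses 3 camera mounts.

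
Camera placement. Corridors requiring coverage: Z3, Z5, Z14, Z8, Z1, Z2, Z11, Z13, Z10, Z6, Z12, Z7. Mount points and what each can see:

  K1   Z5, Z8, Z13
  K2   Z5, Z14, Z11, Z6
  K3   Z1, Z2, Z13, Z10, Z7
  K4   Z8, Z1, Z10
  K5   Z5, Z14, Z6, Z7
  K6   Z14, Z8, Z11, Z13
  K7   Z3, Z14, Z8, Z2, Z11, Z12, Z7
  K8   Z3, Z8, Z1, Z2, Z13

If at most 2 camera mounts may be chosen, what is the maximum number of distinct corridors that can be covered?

Choosing K3, K7 covers {Z3, Z14, Z8, Z1, Z2, Z11, Z13, Z10, Z12, Z7} — 10 corridors.
No choice of 2 camera mounts does better; here Z5, Z6 are left uncovered.

10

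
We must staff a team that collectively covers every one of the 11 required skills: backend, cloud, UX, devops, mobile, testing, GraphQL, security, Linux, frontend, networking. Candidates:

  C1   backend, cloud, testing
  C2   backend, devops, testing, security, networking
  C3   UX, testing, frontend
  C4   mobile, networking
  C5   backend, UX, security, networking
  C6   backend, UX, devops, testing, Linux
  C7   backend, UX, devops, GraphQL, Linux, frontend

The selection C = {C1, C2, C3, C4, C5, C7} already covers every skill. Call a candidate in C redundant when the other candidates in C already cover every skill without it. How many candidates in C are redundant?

3

Drop C1: cloud uncovered — not redundant.
Drop C2: the rest still cover every skill — redundant.
Drop C3: the rest still cover every skill — redundant.
Drop C4: mobile uncovered — not redundant.
Drop C5: the rest still cover every skill — redundant.
Drop C7: GraphQL, Linux uncovered — not redundant.
3 redundant: C2, C3, C5.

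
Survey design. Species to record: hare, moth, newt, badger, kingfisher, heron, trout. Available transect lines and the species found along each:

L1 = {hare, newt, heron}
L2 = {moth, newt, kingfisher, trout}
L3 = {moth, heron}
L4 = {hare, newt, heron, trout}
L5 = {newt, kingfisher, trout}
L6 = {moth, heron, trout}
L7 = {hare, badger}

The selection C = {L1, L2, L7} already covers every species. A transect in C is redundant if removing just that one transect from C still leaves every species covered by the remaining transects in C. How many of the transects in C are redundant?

0

Drop L1: heron uncovered — not redundant.
Drop L2: moth, kingfisher, trout uncovered — not redundant.
Drop L7: badger uncovered — not redundant.
None of the transects in C is redundant.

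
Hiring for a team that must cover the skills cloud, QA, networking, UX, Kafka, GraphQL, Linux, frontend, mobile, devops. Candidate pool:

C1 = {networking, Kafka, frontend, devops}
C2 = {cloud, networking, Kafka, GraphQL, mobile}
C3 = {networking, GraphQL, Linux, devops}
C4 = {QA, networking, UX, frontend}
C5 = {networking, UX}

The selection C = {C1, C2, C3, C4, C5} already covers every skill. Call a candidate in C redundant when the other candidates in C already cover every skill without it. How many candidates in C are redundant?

Drop C1: the rest still cover every skill — redundant.
Drop C2: cloud, mobile uncovered — not redundant.
Drop C3: Linux uncovered — not redundant.
Drop C4: QA uncovered — not redundant.
Drop C5: the rest still cover every skill — redundant.
2 redundant: C1, C5.

2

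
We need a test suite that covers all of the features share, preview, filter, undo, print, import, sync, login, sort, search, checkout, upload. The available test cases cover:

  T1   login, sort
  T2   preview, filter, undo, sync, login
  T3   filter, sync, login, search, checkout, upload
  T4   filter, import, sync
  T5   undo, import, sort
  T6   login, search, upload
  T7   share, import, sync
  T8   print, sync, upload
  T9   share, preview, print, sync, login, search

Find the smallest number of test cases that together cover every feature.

3

T3, T5, T9 together cover {share, preview, filter, undo, print, import, sync, login, sort, search, checkout, upload} — every feature.
No 2 of the 9 test cases cover everything (all 36 pairs fall short), so 3 is minimum.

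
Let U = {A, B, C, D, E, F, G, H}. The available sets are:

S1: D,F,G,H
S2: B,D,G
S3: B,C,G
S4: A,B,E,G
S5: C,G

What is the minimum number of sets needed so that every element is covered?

S1, S3, S4 together cover {A, B, C, D, E, F, G, H} — every element.
No 2 of the 5 sets cover everything (all 10 pairs fall short), so 3 is minimum.

3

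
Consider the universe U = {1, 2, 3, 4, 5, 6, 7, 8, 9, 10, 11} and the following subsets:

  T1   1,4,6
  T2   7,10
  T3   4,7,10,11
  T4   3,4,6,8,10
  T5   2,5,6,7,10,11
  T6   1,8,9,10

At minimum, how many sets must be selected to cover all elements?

3

T4, T5, T6 together cover {1, 2, 3, 4, 5, 6, 7, 8, 9, 10, 11} — every element.
No 2 of the 6 sets cover everything (all 15 pairs fall short), so 3 is minimum.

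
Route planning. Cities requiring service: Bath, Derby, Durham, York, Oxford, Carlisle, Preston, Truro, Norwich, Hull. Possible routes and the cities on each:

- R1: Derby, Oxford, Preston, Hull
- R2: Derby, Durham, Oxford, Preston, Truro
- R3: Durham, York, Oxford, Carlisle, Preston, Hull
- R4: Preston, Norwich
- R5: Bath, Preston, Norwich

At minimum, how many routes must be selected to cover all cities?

3

R2, R3, R5 together cover {Bath, Derby, Durham, York, Oxford, Carlisle, Preston, Truro, Norwich, Hull} — every city.
No 2 of the 5 routes cover everything (all 10 pairs fall short), so 3 is minimum.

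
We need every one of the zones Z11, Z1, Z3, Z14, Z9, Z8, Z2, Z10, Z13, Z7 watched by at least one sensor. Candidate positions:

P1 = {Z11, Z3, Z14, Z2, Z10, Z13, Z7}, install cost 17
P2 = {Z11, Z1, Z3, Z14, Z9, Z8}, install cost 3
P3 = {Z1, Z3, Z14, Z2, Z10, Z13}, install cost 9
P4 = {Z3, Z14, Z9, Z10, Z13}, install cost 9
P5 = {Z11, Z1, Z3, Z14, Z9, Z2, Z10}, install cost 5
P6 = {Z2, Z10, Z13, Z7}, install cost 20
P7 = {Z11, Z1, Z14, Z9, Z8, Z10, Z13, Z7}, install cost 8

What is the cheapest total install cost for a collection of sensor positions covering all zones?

13

P5, P7 cover every zone at install cost 5 + 8 = 13.
Any cover uses at least 2 sensor positions; among all covering selections none totals below 13.
Greedy by coverage-per-install cost would pick P2, P5, P7 for 16 — worse than the optimum 13.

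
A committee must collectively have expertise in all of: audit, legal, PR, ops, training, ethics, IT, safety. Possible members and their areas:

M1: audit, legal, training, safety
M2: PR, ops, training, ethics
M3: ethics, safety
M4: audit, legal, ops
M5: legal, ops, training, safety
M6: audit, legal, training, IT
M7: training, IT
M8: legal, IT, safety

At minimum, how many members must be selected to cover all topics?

M1, M2, M6 together cover {audit, legal, PR, ops, training, ethics, IT, safety} — every topic.
No 2 of the 8 members cover everything (all 28 pairs fall short), so 3 is minimum.

3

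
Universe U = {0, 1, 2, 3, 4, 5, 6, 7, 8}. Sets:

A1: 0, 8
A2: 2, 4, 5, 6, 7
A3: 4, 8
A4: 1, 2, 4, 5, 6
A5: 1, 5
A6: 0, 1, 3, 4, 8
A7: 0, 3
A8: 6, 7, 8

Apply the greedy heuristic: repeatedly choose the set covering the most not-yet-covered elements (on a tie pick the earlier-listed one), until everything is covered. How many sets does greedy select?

Pick 1: A2 covers 5 new elements (2, 4, 5, 6, 7).
Pick 2: A6 covers 4 new elements (0, 1, 3, 8).
Greedy uses 2 sets.

2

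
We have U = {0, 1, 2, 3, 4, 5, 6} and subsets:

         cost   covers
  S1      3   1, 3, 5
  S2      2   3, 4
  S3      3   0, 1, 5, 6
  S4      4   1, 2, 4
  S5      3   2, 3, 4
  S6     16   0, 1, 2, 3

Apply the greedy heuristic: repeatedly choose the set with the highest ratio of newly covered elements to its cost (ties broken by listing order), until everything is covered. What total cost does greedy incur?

Pick 1: S3 adds 4 new (0, 1, 5, 6) at cost 3 (ratio 4/3).
Pick 2: S2 adds 2 new (3, 4) at cost 2 (ratio 2/2).
Pick 3: S5 adds 1 new (2) at cost 3 (ratio 1/3).
Greedy total cost: 3 + 2 + 3 = 8. (The true optimum is 6, so greedy overshoots here.)

8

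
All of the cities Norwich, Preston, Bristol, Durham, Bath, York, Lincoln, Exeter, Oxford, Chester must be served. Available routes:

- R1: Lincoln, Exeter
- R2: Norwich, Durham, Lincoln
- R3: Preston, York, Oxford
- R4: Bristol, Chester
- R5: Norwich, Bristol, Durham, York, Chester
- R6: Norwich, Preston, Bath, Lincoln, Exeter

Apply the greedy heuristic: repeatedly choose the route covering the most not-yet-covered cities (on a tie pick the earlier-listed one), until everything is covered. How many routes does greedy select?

Pick 1: R5 covers 5 new cities (Norwich, Bristol, Durham, York, Chester).
Pick 2: R6 covers 4 new cities (Preston, Bath, Lincoln, Exeter).
Pick 3: R3 covers 1 new cities (Oxford).
Greedy uses 3 routes.

3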